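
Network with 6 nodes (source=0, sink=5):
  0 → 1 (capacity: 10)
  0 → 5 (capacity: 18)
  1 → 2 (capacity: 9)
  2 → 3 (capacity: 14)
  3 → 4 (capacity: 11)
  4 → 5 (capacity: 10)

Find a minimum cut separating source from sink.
Min cut value = 27, edges: (0,5), (1,2)

Min cut value: 27
Partition: S = [0, 1], T = [2, 3, 4, 5]
Cut edges: (0,5), (1,2)

By max-flow min-cut theorem, max flow = min cut = 27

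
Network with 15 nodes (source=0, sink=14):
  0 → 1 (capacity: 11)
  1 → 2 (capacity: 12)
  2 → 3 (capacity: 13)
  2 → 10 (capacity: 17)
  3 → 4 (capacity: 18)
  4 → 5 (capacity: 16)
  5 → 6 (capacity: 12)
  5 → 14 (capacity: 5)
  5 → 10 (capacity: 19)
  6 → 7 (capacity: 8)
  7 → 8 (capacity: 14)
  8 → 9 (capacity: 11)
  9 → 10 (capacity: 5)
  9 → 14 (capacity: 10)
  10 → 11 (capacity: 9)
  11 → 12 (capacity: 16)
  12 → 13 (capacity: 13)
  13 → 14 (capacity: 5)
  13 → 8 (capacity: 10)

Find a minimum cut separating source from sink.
Min cut value = 11, edges: (0,1)

Min cut value: 11
Partition: S = [0], T = [1, 2, 3, 4, 5, 6, 7, 8, 9, 10, 11, 12, 13, 14]
Cut edges: (0,1)

By max-flow min-cut theorem, max flow = min cut = 11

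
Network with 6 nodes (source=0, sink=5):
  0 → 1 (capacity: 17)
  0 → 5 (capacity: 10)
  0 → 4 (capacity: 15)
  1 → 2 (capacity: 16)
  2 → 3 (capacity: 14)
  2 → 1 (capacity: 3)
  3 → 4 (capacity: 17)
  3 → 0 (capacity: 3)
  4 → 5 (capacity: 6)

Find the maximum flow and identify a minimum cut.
Max flow = 16, Min cut edges: (0,5), (4,5)

Maximum flow: 16
Minimum cut: (0,5), (4,5)
Partition: S = [0, 1, 2, 3, 4], T = [5]

Max-flow min-cut theorem verified: both equal 16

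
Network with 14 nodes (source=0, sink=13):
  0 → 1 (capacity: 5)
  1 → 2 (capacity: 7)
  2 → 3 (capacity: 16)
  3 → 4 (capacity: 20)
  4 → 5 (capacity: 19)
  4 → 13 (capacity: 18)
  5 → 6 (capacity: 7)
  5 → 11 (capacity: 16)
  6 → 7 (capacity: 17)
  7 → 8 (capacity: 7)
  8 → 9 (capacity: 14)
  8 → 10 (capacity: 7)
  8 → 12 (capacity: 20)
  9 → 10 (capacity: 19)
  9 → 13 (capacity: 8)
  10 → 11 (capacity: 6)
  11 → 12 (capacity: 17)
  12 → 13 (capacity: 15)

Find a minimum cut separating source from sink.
Min cut value = 5, edges: (0,1)

Min cut value: 5
Partition: S = [0], T = [1, 2, 3, 4, 5, 6, 7, 8, 9, 10, 11, 12, 13]
Cut edges: (0,1)

By max-flow min-cut theorem, max flow = min cut = 5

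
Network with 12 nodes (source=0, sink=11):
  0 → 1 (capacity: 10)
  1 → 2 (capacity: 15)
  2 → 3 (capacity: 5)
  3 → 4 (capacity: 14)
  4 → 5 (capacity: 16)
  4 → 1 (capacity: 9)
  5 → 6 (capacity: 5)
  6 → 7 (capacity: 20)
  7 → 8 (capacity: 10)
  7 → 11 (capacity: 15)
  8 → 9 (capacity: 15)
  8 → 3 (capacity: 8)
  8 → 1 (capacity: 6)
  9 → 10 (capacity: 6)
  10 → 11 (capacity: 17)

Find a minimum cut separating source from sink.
Min cut value = 5, edges: (5,6)

Min cut value: 5
Partition: S = [0, 1, 2, 3, 4, 5], T = [6, 7, 8, 9, 10, 11]
Cut edges: (5,6)

By max-flow min-cut theorem, max flow = min cut = 5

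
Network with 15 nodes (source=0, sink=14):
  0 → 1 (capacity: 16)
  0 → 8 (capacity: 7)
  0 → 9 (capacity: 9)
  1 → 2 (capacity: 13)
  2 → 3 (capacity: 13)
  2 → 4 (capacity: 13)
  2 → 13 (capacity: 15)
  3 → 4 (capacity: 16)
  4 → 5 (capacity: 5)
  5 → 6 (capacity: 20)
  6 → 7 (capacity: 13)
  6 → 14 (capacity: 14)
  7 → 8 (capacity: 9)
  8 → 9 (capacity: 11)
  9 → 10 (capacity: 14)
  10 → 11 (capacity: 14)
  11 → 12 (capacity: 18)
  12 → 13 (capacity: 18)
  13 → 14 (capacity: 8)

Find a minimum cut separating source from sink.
Min cut value = 13, edges: (4,5), (13,14)

Min cut value: 13
Partition: S = [0, 1, 2, 3, 4, 7, 8, 9, 10, 11, 12, 13], T = [5, 6, 14]
Cut edges: (4,5), (13,14)

By max-flow min-cut theorem, max flow = min cut = 13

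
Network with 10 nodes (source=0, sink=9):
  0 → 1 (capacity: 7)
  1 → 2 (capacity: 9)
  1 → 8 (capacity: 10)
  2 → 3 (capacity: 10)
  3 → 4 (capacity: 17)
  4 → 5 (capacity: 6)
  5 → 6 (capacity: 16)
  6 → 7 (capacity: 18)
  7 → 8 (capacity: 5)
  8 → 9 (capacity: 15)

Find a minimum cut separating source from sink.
Min cut value = 7, edges: (0,1)

Min cut value: 7
Partition: S = [0], T = [1, 2, 3, 4, 5, 6, 7, 8, 9]
Cut edges: (0,1)

By max-flow min-cut theorem, max flow = min cut = 7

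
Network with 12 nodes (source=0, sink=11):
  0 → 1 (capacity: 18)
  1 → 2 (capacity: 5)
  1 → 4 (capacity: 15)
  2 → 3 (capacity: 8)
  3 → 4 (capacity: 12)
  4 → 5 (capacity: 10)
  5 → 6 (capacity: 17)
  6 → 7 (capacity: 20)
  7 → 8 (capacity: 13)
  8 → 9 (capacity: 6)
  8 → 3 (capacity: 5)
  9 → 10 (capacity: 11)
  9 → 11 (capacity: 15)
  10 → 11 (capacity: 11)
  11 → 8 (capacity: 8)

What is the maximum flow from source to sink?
Maximum flow = 6

Max flow: 6

Flow assignment:
  0 → 1: 6/18
  1 → 2: 3/5
  1 → 4: 3/15
  2 → 3: 3/8
  3 → 4: 7/12
  4 → 5: 10/10
  5 → 6: 10/17
  6 → 7: 10/20
  7 → 8: 10/13
  8 → 9: 6/6
  8 → 3: 4/5
  9 → 11: 6/15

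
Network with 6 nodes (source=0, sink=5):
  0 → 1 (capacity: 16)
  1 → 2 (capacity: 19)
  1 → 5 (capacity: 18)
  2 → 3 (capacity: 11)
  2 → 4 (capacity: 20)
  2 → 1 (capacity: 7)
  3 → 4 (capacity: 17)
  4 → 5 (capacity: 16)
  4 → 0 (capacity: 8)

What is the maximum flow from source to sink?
Maximum flow = 16

Max flow: 16

Flow assignment:
  0 → 1: 16/16
  1 → 5: 16/18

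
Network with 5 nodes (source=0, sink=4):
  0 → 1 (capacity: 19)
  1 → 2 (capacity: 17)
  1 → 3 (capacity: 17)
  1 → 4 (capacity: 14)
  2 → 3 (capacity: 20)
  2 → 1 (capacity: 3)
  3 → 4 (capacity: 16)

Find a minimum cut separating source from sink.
Min cut value = 19, edges: (0,1)

Min cut value: 19
Partition: S = [0], T = [1, 2, 3, 4]
Cut edges: (0,1)

By max-flow min-cut theorem, max flow = min cut = 19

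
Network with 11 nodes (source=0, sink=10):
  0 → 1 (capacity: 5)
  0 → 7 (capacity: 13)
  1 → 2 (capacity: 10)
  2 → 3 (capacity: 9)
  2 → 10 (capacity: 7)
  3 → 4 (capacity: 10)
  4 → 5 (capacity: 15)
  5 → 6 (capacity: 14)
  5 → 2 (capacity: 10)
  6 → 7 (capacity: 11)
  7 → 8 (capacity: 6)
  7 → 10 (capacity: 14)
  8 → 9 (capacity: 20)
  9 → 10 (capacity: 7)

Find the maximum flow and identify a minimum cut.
Max flow = 18, Min cut edges: (0,1), (0,7)

Maximum flow: 18
Minimum cut: (0,1), (0,7)
Partition: S = [0], T = [1, 2, 3, 4, 5, 6, 7, 8, 9, 10]

Max-flow min-cut theorem verified: both equal 18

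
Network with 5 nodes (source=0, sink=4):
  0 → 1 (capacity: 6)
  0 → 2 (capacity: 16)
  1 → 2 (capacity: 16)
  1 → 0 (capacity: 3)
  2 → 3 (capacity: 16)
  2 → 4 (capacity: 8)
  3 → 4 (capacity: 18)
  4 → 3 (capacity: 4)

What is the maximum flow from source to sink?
Maximum flow = 22

Max flow: 22

Flow assignment:
  0 → 1: 6/6
  0 → 2: 16/16
  1 → 2: 6/16
  2 → 3: 14/16
  2 → 4: 8/8
  3 → 4: 14/18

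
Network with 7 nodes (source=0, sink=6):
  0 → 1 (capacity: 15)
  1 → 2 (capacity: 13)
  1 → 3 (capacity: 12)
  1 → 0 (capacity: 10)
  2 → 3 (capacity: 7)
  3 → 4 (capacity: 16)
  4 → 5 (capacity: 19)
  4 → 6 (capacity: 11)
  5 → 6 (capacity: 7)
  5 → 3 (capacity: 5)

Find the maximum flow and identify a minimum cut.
Max flow = 15, Min cut edges: (0,1)

Maximum flow: 15
Minimum cut: (0,1)
Partition: S = [0], T = [1, 2, 3, 4, 5, 6]

Max-flow min-cut theorem verified: both equal 15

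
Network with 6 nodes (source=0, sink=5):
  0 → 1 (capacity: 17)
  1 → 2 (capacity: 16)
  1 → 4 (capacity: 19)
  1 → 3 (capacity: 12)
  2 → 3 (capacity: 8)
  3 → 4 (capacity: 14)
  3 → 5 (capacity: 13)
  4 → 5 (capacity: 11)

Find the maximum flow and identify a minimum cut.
Max flow = 17, Min cut edges: (0,1)

Maximum flow: 17
Minimum cut: (0,1)
Partition: S = [0], T = [1, 2, 3, 4, 5]

Max-flow min-cut theorem verified: both equal 17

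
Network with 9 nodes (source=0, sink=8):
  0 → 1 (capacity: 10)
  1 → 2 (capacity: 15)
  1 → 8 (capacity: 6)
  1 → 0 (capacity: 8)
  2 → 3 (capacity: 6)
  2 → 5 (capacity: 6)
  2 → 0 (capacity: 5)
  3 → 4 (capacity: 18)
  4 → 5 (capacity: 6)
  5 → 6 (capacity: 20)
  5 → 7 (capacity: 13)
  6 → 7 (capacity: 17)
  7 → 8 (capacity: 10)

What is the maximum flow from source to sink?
Maximum flow = 10

Max flow: 10

Flow assignment:
  0 → 1: 10/10
  1 → 2: 4/15
  1 → 8: 6/6
  2 → 5: 4/6
  5 → 7: 4/13
  7 → 8: 4/10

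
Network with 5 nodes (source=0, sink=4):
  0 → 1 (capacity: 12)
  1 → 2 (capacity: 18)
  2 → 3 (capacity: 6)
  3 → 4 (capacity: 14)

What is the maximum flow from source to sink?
Maximum flow = 6

Max flow: 6

Flow assignment:
  0 → 1: 6/12
  1 → 2: 6/18
  2 → 3: 6/6
  3 → 4: 6/14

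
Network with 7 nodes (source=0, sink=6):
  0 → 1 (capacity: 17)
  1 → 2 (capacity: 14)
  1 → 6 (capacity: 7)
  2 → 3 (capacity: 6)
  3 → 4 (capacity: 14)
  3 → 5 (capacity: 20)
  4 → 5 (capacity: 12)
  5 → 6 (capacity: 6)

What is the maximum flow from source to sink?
Maximum flow = 13

Max flow: 13

Flow assignment:
  0 → 1: 13/17
  1 → 2: 6/14
  1 → 6: 7/7
  2 → 3: 6/6
  3 → 5: 6/20
  5 → 6: 6/6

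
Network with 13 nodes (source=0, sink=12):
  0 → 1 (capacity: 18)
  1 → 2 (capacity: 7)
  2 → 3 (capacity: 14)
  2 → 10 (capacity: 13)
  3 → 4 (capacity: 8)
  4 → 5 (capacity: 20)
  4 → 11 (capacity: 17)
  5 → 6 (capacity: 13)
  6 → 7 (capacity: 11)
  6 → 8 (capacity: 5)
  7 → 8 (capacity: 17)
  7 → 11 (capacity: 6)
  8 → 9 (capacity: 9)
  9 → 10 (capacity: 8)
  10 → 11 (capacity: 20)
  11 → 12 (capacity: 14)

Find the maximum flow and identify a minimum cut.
Max flow = 7, Min cut edges: (1,2)

Maximum flow: 7
Minimum cut: (1,2)
Partition: S = [0, 1], T = [2, 3, 4, 5, 6, 7, 8, 9, 10, 11, 12]

Max-flow min-cut theorem verified: both equal 7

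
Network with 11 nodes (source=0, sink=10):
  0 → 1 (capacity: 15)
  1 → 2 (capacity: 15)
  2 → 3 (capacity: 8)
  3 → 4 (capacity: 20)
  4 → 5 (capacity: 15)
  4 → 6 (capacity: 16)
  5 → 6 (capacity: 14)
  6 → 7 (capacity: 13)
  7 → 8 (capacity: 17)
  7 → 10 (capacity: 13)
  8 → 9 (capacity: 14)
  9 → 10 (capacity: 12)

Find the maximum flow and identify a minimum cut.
Max flow = 8, Min cut edges: (2,3)

Maximum flow: 8
Minimum cut: (2,3)
Partition: S = [0, 1, 2], T = [3, 4, 5, 6, 7, 8, 9, 10]

Max-flow min-cut theorem verified: both equal 8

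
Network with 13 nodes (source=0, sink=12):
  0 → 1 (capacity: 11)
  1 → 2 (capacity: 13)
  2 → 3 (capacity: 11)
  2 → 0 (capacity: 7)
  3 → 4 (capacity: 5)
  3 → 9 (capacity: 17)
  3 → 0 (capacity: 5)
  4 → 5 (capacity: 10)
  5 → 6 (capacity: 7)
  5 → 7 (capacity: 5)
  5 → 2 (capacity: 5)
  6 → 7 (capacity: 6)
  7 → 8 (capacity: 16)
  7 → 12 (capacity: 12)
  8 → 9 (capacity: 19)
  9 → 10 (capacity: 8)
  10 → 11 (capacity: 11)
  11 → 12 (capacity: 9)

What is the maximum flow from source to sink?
Maximum flow = 11

Max flow: 11

Flow assignment:
  0 → 1: 11/11
  1 → 2: 11/13
  2 → 3: 11/11
  3 → 4: 5/5
  3 → 9: 6/17
  4 → 5: 5/10
  5 → 7: 5/5
  7 → 12: 5/12
  9 → 10: 6/8
  10 → 11: 6/11
  11 → 12: 6/9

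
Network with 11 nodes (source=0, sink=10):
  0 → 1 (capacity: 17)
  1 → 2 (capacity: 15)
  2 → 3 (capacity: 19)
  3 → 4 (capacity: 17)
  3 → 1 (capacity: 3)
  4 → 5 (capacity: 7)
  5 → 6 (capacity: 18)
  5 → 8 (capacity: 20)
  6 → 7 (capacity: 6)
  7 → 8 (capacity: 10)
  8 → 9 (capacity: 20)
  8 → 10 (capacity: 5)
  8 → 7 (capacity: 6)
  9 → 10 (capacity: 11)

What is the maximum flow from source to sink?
Maximum flow = 7

Max flow: 7

Flow assignment:
  0 → 1: 7/17
  1 → 2: 7/15
  2 → 3: 7/19
  3 → 4: 7/17
  4 → 5: 7/7
  5 → 8: 7/20
  8 → 9: 2/20
  8 → 10: 5/5
  9 → 10: 2/11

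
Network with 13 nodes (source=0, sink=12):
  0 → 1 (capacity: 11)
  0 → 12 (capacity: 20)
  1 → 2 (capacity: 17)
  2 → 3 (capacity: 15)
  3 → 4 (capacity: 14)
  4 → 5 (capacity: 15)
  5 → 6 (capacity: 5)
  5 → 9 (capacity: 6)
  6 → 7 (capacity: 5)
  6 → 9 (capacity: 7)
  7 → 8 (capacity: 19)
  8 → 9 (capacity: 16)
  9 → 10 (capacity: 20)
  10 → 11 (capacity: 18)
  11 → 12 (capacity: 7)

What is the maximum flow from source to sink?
Maximum flow = 27

Max flow: 27

Flow assignment:
  0 → 1: 7/11
  0 → 12: 20/20
  1 → 2: 7/17
  2 → 3: 7/15
  3 → 4: 7/14
  4 → 5: 7/15
  5 → 6: 5/5
  5 → 9: 2/6
  6 → 9: 5/7
  9 → 10: 7/20
  10 → 11: 7/18
  11 → 12: 7/7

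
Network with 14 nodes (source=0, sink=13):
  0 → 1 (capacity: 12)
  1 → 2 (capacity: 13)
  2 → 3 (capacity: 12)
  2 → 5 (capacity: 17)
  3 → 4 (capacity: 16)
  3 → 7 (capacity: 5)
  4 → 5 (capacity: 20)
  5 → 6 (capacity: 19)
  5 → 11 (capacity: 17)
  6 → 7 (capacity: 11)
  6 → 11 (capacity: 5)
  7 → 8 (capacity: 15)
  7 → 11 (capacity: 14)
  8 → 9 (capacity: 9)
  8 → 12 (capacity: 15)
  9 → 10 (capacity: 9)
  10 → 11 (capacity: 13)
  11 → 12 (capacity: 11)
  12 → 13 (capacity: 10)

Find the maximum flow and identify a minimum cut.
Max flow = 10, Min cut edges: (12,13)

Maximum flow: 10
Minimum cut: (12,13)
Partition: S = [0, 1, 2, 3, 4, 5, 6, 7, 8, 9, 10, 11, 12], T = [13]

Max-flow min-cut theorem verified: both equal 10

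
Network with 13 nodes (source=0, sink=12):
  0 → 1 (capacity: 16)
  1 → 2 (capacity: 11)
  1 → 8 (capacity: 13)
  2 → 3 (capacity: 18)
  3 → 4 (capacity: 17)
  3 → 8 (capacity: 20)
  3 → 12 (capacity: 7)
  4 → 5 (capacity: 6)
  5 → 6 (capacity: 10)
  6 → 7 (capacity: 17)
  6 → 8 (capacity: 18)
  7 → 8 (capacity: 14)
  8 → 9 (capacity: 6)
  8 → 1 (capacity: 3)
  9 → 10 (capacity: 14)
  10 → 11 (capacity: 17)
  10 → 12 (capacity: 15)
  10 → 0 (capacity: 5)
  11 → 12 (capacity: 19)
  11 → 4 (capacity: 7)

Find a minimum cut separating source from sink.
Min cut value = 13, edges: (3,12), (8,9)

Min cut value: 13
Partition: S = [0, 1, 2, 3, 4, 5, 6, 7, 8], T = [9, 10, 11, 12]
Cut edges: (3,12), (8,9)

By max-flow min-cut theorem, max flow = min cut = 13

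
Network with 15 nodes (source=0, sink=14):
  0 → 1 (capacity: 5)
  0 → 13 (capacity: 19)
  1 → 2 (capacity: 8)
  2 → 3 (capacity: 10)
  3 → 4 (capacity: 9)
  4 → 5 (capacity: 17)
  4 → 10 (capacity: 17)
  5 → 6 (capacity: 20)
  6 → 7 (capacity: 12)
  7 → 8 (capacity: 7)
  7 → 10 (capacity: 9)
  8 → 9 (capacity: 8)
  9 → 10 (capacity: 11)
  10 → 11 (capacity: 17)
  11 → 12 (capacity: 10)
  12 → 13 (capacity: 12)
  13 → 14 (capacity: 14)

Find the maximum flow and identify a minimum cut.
Max flow = 14, Min cut edges: (13,14)

Maximum flow: 14
Minimum cut: (13,14)
Partition: S = [0, 1, 2, 3, 4, 5, 6, 7, 8, 9, 10, 11, 12, 13], T = [14]

Max-flow min-cut theorem verified: both equal 14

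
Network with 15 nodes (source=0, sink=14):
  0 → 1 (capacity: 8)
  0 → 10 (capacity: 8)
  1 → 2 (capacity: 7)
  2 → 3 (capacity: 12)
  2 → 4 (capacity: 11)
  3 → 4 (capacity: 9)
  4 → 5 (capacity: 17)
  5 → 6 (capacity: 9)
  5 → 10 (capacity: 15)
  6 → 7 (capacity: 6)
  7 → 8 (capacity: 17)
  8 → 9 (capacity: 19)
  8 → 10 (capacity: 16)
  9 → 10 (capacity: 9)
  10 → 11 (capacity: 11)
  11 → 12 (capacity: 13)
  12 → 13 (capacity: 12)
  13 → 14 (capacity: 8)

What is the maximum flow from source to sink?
Maximum flow = 8

Max flow: 8

Flow assignment:
  0 → 1: 7/8
  0 → 10: 1/8
  1 → 2: 7/7
  2 → 4: 7/11
  4 → 5: 7/17
  5 → 10: 7/15
  10 → 11: 8/11
  11 → 12: 8/13
  12 → 13: 8/12
  13 → 14: 8/8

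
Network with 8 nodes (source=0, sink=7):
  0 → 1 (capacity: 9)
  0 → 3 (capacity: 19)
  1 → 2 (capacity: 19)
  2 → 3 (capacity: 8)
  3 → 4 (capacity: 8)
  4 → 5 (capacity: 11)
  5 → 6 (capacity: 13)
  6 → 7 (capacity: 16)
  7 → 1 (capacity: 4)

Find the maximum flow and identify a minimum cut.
Max flow = 8, Min cut edges: (3,4)

Maximum flow: 8
Minimum cut: (3,4)
Partition: S = [0, 1, 2, 3], T = [4, 5, 6, 7]

Max-flow min-cut theorem verified: both equal 8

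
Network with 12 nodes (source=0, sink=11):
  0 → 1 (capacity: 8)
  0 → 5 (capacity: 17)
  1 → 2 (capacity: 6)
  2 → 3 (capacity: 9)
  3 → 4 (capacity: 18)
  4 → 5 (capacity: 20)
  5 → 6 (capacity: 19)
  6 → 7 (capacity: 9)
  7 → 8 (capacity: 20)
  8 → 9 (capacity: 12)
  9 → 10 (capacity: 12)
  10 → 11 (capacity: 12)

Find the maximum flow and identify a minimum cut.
Max flow = 9, Min cut edges: (6,7)

Maximum flow: 9
Minimum cut: (6,7)
Partition: S = [0, 1, 2, 3, 4, 5, 6], T = [7, 8, 9, 10, 11]

Max-flow min-cut theorem verified: both equal 9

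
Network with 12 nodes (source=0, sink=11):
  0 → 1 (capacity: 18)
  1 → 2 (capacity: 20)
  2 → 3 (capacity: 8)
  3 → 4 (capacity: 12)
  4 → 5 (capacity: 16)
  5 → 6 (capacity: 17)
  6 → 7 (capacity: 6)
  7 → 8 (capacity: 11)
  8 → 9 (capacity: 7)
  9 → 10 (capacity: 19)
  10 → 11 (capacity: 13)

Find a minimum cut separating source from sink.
Min cut value = 6, edges: (6,7)

Min cut value: 6
Partition: S = [0, 1, 2, 3, 4, 5, 6], T = [7, 8, 9, 10, 11]
Cut edges: (6,7)

By max-flow min-cut theorem, max flow = min cut = 6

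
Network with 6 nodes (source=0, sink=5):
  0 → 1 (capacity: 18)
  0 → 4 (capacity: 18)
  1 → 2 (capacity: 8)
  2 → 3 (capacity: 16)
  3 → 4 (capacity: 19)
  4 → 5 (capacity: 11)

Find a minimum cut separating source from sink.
Min cut value = 11, edges: (4,5)

Min cut value: 11
Partition: S = [0, 1, 2, 3, 4], T = [5]
Cut edges: (4,5)

By max-flow min-cut theorem, max flow = min cut = 11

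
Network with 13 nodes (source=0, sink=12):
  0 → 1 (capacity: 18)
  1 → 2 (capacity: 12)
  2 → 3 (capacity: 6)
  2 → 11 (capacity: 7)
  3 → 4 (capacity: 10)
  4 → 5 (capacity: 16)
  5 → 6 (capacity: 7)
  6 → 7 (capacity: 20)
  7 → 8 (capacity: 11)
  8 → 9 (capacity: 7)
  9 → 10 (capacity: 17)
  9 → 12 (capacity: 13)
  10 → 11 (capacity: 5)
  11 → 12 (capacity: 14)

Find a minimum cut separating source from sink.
Min cut value = 12, edges: (1,2)

Min cut value: 12
Partition: S = [0, 1], T = [2, 3, 4, 5, 6, 7, 8, 9, 10, 11, 12]
Cut edges: (1,2)

By max-flow min-cut theorem, max flow = min cut = 12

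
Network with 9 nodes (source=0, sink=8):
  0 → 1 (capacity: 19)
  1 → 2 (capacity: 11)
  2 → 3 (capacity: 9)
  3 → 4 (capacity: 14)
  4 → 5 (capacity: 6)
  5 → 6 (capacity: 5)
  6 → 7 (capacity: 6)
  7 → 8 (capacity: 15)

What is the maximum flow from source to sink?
Maximum flow = 5

Max flow: 5

Flow assignment:
  0 → 1: 5/19
  1 → 2: 5/11
  2 → 3: 5/9
  3 → 4: 5/14
  4 → 5: 5/6
  5 → 6: 5/5
  6 → 7: 5/6
  7 → 8: 5/15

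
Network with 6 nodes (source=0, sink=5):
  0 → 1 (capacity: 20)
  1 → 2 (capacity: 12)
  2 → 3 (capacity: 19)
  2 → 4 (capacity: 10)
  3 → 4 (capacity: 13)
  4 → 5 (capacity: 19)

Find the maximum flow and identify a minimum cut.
Max flow = 12, Min cut edges: (1,2)

Maximum flow: 12
Minimum cut: (1,2)
Partition: S = [0, 1], T = [2, 3, 4, 5]

Max-flow min-cut theorem verified: both equal 12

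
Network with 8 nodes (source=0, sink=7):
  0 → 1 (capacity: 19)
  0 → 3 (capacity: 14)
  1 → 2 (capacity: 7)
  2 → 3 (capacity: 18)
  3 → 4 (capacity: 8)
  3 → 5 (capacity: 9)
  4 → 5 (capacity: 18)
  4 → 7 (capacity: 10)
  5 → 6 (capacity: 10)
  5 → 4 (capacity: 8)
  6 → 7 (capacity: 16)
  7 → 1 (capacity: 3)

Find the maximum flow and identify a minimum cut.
Max flow = 17, Min cut edges: (3,4), (3,5)

Maximum flow: 17
Minimum cut: (3,4), (3,5)
Partition: S = [0, 1, 2, 3], T = [4, 5, 6, 7]

Max-flow min-cut theorem verified: both equal 17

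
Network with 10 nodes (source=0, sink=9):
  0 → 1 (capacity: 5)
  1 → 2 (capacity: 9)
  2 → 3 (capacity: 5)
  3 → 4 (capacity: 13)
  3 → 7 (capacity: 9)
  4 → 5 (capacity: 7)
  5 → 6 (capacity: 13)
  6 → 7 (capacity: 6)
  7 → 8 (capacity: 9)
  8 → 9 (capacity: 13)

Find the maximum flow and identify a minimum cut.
Max flow = 5, Min cut edges: (2,3)

Maximum flow: 5
Minimum cut: (2,3)
Partition: S = [0, 1, 2], T = [3, 4, 5, 6, 7, 8, 9]

Max-flow min-cut theorem verified: both equal 5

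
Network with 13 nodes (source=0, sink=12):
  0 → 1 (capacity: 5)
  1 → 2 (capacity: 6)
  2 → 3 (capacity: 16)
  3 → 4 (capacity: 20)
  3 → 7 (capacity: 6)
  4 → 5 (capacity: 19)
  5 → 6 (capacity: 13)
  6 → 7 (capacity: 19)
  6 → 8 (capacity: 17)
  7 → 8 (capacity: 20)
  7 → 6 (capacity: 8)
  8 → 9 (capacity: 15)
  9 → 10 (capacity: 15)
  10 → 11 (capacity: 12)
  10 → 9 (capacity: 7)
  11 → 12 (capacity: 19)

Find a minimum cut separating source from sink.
Min cut value = 5, edges: (0,1)

Min cut value: 5
Partition: S = [0], T = [1, 2, 3, 4, 5, 6, 7, 8, 9, 10, 11, 12]
Cut edges: (0,1)

By max-flow min-cut theorem, max flow = min cut = 5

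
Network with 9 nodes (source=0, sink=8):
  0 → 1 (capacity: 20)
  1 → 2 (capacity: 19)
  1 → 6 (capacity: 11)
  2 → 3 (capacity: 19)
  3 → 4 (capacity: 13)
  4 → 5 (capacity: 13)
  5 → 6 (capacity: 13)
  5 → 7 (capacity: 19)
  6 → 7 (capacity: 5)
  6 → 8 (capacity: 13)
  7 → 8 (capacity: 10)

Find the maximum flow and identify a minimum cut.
Max flow = 20, Min cut edges: (0,1)

Maximum flow: 20
Minimum cut: (0,1)
Partition: S = [0], T = [1, 2, 3, 4, 5, 6, 7, 8]

Max-flow min-cut theorem verified: both equal 20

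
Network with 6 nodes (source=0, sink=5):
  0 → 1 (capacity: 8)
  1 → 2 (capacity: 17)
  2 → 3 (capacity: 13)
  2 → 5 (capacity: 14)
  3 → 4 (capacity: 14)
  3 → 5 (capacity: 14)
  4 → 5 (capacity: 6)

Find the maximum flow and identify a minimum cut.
Max flow = 8, Min cut edges: (0,1)

Maximum flow: 8
Minimum cut: (0,1)
Partition: S = [0], T = [1, 2, 3, 4, 5]

Max-flow min-cut theorem verified: both equal 8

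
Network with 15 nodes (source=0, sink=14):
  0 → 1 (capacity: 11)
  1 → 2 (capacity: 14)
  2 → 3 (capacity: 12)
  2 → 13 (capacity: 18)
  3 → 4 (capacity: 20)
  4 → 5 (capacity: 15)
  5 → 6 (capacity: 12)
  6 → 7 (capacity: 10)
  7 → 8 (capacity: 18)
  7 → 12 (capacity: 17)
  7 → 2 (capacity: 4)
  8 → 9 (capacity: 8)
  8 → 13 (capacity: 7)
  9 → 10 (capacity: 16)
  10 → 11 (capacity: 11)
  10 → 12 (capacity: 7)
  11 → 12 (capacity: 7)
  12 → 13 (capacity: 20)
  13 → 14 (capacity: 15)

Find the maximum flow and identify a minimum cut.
Max flow = 11, Min cut edges: (0,1)

Maximum flow: 11
Minimum cut: (0,1)
Partition: S = [0], T = [1, 2, 3, 4, 5, 6, 7, 8, 9, 10, 11, 12, 13, 14]

Max-flow min-cut theorem verified: both equal 11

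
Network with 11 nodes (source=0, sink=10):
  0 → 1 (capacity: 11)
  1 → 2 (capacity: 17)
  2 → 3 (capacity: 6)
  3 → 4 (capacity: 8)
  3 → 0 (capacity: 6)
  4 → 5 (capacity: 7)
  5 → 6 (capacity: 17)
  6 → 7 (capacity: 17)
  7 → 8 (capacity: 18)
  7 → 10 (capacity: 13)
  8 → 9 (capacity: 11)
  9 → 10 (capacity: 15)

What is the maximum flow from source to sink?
Maximum flow = 6

Max flow: 6

Flow assignment:
  0 → 1: 6/11
  1 → 2: 6/17
  2 → 3: 6/6
  3 → 4: 6/8
  4 → 5: 6/7
  5 → 6: 6/17
  6 → 7: 6/17
  7 → 10: 6/13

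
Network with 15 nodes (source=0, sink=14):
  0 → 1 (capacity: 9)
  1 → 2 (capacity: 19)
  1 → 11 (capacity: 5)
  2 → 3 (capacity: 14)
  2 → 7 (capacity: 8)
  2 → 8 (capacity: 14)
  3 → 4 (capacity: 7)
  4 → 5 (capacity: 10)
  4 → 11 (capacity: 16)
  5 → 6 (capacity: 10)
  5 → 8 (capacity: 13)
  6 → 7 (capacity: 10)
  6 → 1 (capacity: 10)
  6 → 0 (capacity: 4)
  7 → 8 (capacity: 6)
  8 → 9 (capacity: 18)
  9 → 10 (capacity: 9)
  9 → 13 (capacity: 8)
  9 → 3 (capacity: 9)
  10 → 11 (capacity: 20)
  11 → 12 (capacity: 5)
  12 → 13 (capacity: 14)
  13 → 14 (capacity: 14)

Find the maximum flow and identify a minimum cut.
Max flow = 9, Min cut edges: (0,1)

Maximum flow: 9
Minimum cut: (0,1)
Partition: S = [0], T = [1, 2, 3, 4, 5, 6, 7, 8, 9, 10, 11, 12, 13, 14]

Max-flow min-cut theorem verified: both equal 9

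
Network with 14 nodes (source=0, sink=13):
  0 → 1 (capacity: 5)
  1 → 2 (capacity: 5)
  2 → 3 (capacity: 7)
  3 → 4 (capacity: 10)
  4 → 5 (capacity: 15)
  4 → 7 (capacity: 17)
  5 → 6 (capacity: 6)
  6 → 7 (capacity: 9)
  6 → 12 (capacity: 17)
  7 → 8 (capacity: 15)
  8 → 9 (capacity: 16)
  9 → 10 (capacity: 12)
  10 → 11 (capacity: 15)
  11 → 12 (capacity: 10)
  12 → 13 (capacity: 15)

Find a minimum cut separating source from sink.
Min cut value = 5, edges: (1,2)

Min cut value: 5
Partition: S = [0, 1], T = [2, 3, 4, 5, 6, 7, 8, 9, 10, 11, 12, 13]
Cut edges: (1,2)

By max-flow min-cut theorem, max flow = min cut = 5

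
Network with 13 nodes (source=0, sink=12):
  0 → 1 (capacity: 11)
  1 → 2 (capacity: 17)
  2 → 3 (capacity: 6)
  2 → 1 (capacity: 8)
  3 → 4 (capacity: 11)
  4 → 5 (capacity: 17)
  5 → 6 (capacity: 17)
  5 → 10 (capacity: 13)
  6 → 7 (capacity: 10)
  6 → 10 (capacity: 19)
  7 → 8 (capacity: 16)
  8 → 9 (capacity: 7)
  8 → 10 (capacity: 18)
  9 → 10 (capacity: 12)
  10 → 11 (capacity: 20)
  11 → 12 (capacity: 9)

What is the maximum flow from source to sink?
Maximum flow = 6

Max flow: 6

Flow assignment:
  0 → 1: 6/11
  1 → 2: 6/17
  2 → 3: 6/6
  3 → 4: 6/11
  4 → 5: 6/17
  5 → 10: 6/13
  10 → 11: 6/20
  11 → 12: 6/9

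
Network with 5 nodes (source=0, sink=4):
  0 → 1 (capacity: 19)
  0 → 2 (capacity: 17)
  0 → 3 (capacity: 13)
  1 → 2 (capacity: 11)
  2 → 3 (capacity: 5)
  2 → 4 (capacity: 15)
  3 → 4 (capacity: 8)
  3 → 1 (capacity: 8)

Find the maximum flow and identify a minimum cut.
Max flow = 23, Min cut edges: (2,4), (3,4)

Maximum flow: 23
Minimum cut: (2,4), (3,4)
Partition: S = [0, 1, 2, 3], T = [4]

Max-flow min-cut theorem verified: both equal 23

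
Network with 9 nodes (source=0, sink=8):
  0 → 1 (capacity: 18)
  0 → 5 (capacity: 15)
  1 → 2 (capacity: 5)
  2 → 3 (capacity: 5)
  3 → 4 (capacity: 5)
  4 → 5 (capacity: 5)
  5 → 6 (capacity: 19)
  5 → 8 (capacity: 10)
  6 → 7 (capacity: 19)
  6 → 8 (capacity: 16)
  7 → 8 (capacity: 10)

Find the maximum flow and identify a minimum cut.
Max flow = 20, Min cut edges: (0,5), (4,5)

Maximum flow: 20
Minimum cut: (0,5), (4,5)
Partition: S = [0, 1, 2, 3, 4], T = [5, 6, 7, 8]

Max-flow min-cut theorem verified: both equal 20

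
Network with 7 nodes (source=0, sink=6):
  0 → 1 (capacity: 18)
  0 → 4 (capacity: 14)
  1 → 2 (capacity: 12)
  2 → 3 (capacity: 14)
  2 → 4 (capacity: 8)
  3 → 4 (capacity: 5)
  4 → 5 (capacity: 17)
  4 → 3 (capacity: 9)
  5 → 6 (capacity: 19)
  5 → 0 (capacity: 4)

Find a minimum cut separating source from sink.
Min cut value = 17, edges: (4,5)

Min cut value: 17
Partition: S = [0, 1, 2, 3, 4], T = [5, 6]
Cut edges: (4,5)

By max-flow min-cut theorem, max flow = min cut = 17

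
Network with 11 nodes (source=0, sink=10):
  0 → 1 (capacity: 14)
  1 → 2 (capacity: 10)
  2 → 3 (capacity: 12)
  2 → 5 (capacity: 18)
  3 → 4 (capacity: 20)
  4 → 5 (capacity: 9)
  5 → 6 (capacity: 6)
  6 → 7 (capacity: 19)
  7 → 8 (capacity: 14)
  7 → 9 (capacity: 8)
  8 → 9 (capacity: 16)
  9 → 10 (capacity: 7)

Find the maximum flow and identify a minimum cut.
Max flow = 6, Min cut edges: (5,6)

Maximum flow: 6
Minimum cut: (5,6)
Partition: S = [0, 1, 2, 3, 4, 5], T = [6, 7, 8, 9, 10]

Max-flow min-cut theorem verified: both equal 6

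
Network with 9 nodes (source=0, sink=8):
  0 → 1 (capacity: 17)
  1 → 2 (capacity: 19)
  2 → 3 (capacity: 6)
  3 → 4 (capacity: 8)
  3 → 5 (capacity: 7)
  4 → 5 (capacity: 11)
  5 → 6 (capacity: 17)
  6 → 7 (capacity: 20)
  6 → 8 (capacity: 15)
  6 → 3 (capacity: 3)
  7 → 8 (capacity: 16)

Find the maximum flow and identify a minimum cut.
Max flow = 6, Min cut edges: (2,3)

Maximum flow: 6
Minimum cut: (2,3)
Partition: S = [0, 1, 2], T = [3, 4, 5, 6, 7, 8]

Max-flow min-cut theorem verified: both equal 6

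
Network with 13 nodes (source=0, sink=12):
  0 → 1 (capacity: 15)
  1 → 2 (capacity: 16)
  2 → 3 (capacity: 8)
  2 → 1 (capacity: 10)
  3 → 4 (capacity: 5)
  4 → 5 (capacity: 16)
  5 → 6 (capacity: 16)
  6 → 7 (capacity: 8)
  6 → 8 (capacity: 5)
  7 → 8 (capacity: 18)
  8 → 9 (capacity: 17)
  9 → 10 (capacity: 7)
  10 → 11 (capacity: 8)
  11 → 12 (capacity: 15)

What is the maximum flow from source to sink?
Maximum flow = 5

Max flow: 5

Flow assignment:
  0 → 1: 5/15
  1 → 2: 5/16
  2 → 3: 5/8
  3 → 4: 5/5
  4 → 5: 5/16
  5 → 6: 5/16
  6 → 8: 5/5
  8 → 9: 5/17
  9 → 10: 5/7
  10 → 11: 5/8
  11 → 12: 5/15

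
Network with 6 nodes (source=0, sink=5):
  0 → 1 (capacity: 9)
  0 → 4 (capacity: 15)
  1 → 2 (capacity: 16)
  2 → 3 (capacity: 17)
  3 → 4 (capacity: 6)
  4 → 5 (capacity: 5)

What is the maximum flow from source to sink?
Maximum flow = 5

Max flow: 5

Flow assignment:
  0 → 1: 5/9
  1 → 2: 5/16
  2 → 3: 5/17
  3 → 4: 5/6
  4 → 5: 5/5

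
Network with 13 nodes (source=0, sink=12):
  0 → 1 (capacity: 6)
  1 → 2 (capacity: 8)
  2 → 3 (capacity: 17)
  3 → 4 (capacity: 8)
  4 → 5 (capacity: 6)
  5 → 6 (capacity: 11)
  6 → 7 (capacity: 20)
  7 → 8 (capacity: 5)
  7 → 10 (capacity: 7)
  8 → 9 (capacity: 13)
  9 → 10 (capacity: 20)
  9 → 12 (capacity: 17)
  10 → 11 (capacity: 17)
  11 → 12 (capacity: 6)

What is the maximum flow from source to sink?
Maximum flow = 6

Max flow: 6

Flow assignment:
  0 → 1: 6/6
  1 → 2: 6/8
  2 → 3: 6/17
  3 → 4: 6/8
  4 → 5: 6/6
  5 → 6: 6/11
  6 → 7: 6/20
  7 → 8: 5/5
  7 → 10: 1/7
  8 → 9: 5/13
  9 → 12: 5/17
  10 → 11: 1/17
  11 → 12: 1/6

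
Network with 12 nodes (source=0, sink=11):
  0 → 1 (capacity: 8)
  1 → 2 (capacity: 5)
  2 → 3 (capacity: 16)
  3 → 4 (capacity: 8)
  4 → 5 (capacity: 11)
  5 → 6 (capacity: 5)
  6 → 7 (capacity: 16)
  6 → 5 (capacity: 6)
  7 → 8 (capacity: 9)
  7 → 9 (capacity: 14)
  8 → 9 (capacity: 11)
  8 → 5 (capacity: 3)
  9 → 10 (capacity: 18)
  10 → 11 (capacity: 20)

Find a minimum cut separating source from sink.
Min cut value = 5, edges: (5,6)

Min cut value: 5
Partition: S = [0, 1, 2, 3, 4, 5], T = [6, 7, 8, 9, 10, 11]
Cut edges: (5,6)

By max-flow min-cut theorem, max flow = min cut = 5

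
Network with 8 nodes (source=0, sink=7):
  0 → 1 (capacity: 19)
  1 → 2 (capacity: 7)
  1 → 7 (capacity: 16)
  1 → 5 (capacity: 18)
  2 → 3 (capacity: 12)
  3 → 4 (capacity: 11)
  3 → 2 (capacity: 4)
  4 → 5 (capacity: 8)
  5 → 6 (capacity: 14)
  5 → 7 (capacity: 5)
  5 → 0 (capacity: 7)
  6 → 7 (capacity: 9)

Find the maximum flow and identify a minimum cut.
Max flow = 19, Min cut edges: (0,1)

Maximum flow: 19
Minimum cut: (0,1)
Partition: S = [0], T = [1, 2, 3, 4, 5, 6, 7]

Max-flow min-cut theorem verified: both equal 19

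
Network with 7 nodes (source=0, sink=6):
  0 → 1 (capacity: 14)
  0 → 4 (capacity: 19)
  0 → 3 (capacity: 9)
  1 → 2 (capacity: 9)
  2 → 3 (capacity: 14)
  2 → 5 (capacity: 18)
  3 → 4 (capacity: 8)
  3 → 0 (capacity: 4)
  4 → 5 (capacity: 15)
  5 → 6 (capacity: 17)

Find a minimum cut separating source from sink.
Min cut value = 17, edges: (5,6)

Min cut value: 17
Partition: S = [0, 1, 2, 3, 4, 5], T = [6]
Cut edges: (5,6)

By max-flow min-cut theorem, max flow = min cut = 17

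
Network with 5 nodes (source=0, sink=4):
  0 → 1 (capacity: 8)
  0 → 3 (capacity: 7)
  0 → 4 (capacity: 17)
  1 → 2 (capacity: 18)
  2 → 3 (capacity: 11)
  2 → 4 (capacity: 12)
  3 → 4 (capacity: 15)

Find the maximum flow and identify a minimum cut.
Max flow = 32, Min cut edges: (0,1), (0,3), (0,4)

Maximum flow: 32
Minimum cut: (0,1), (0,3), (0,4)
Partition: S = [0], T = [1, 2, 3, 4]

Max-flow min-cut theorem verified: both equal 32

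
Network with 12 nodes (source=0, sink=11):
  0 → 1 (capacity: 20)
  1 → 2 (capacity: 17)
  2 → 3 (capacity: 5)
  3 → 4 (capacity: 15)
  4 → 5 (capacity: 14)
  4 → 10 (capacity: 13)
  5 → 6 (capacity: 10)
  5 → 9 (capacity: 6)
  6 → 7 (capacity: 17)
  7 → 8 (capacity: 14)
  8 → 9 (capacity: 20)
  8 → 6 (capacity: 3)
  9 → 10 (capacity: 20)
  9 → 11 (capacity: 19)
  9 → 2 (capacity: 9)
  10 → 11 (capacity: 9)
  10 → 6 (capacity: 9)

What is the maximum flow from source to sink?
Maximum flow = 5

Max flow: 5

Flow assignment:
  0 → 1: 5/20
  1 → 2: 5/17
  2 → 3: 5/5
  3 → 4: 5/15
  4 → 10: 5/13
  10 → 11: 5/9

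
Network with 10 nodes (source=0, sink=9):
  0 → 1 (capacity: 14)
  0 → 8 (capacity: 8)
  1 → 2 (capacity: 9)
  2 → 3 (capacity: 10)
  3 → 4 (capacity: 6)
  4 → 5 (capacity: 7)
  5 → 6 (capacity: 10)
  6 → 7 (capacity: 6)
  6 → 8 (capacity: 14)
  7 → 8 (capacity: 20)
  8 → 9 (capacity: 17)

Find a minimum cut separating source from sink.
Min cut value = 14, edges: (0,8), (3,4)

Min cut value: 14
Partition: S = [0, 1, 2, 3], T = [4, 5, 6, 7, 8, 9]
Cut edges: (0,8), (3,4)

By max-flow min-cut theorem, max flow = min cut = 14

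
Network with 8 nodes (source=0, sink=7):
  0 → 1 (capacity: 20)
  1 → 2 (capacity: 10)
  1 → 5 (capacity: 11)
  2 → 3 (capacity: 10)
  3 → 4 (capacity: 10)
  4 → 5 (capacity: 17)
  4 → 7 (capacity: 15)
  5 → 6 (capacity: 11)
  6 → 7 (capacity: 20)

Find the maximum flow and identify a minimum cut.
Max flow = 20, Min cut edges: (0,1)

Maximum flow: 20
Minimum cut: (0,1)
Partition: S = [0], T = [1, 2, 3, 4, 5, 6, 7]

Max-flow min-cut theorem verified: both equal 20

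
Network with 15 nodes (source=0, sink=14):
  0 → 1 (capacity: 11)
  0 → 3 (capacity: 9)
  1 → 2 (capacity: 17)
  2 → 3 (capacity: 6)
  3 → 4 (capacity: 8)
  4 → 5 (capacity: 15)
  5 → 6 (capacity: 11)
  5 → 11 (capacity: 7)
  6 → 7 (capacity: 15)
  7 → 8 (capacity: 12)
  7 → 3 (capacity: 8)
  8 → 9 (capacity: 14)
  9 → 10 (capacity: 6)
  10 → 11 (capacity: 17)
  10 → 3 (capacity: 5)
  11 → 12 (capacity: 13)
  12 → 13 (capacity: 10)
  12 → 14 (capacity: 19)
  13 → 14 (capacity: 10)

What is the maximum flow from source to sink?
Maximum flow = 8

Max flow: 8

Flow assignment:
  0 → 3: 8/9
  3 → 4: 8/8
  4 → 5: 8/15
  5 → 6: 1/11
  5 → 11: 7/7
  6 → 7: 1/15
  7 → 8: 1/12
  8 → 9: 1/14
  9 → 10: 1/6
  10 → 11: 1/17
  11 → 12: 8/13
  12 → 14: 8/19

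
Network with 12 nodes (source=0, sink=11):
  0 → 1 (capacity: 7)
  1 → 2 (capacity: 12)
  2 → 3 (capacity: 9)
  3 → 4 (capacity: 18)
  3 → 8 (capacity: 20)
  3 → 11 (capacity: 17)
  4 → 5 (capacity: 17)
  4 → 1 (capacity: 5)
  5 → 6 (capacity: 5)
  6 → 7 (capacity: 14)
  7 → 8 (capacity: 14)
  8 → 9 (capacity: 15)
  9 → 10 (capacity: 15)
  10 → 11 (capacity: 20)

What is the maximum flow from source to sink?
Maximum flow = 7

Max flow: 7

Flow assignment:
  0 → 1: 7/7
  1 → 2: 7/12
  2 → 3: 7/9
  3 → 11: 7/17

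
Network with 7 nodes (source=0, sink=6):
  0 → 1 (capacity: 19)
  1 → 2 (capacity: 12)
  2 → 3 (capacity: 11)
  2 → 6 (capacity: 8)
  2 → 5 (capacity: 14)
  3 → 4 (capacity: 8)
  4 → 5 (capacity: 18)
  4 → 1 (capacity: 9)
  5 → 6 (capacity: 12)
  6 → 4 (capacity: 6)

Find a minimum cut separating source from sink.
Min cut value = 12, edges: (1,2)

Min cut value: 12
Partition: S = [0, 1], T = [2, 3, 4, 5, 6]
Cut edges: (1,2)

By max-flow min-cut theorem, max flow = min cut = 12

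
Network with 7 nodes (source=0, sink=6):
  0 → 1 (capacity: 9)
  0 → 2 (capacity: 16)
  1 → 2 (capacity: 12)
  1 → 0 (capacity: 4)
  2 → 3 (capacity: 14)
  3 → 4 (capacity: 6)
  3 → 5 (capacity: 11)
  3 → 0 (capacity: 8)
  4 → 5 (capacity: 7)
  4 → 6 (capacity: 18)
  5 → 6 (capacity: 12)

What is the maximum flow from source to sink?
Maximum flow = 14

Max flow: 14

Flow assignment:
  0 → 2: 14/16
  2 → 3: 14/14
  3 → 4: 6/6
  3 → 5: 8/11
  4 → 6: 6/18
  5 → 6: 8/12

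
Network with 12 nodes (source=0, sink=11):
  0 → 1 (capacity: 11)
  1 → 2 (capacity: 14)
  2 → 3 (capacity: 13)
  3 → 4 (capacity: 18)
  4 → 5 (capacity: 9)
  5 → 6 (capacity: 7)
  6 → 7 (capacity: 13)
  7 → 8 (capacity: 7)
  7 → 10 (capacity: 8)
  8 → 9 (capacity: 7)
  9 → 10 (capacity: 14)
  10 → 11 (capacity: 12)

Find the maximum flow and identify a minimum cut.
Max flow = 7, Min cut edges: (5,6)

Maximum flow: 7
Minimum cut: (5,6)
Partition: S = [0, 1, 2, 3, 4, 5], T = [6, 7, 8, 9, 10, 11]

Max-flow min-cut theorem verified: both equal 7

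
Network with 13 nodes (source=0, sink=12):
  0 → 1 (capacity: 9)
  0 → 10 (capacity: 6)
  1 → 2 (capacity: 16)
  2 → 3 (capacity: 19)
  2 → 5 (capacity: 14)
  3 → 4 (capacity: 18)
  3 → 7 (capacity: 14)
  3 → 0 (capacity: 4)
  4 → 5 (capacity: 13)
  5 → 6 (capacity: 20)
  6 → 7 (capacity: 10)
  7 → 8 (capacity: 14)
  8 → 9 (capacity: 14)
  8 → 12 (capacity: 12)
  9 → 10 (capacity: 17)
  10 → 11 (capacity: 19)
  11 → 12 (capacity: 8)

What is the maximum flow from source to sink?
Maximum flow = 15

Max flow: 15

Flow assignment:
  0 → 1: 9/9
  0 → 10: 6/6
  1 → 2: 9/16
  2 → 3: 9/19
  3 → 7: 9/14
  7 → 8: 9/14
  8 → 12: 9/12
  10 → 11: 6/19
  11 → 12: 6/8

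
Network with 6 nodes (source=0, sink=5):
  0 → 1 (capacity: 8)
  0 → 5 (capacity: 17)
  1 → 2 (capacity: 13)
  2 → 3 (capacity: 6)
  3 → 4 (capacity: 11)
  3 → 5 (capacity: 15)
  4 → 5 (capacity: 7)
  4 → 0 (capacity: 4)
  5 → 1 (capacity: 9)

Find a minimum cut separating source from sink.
Min cut value = 23, edges: (0,5), (2,3)

Min cut value: 23
Partition: S = [0, 1, 2], T = [3, 4, 5]
Cut edges: (0,5), (2,3)

By max-flow min-cut theorem, max flow = min cut = 23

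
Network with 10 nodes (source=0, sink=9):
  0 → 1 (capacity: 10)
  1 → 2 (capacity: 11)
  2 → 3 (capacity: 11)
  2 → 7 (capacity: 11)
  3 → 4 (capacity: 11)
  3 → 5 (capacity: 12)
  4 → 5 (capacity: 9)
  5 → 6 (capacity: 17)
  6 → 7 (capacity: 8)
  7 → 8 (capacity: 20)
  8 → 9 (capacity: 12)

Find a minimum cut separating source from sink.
Min cut value = 10, edges: (0,1)

Min cut value: 10
Partition: S = [0], T = [1, 2, 3, 4, 5, 6, 7, 8, 9]
Cut edges: (0,1)

By max-flow min-cut theorem, max flow = min cut = 10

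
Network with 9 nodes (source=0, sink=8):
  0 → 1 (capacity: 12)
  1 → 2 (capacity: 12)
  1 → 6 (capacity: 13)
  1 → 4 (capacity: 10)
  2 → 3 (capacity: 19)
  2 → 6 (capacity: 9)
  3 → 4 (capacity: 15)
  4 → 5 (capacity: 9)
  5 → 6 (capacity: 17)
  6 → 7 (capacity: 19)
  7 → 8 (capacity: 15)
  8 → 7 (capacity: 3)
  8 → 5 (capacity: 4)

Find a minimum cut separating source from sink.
Min cut value = 12, edges: (0,1)

Min cut value: 12
Partition: S = [0], T = [1, 2, 3, 4, 5, 6, 7, 8]
Cut edges: (0,1)

By max-flow min-cut theorem, max flow = min cut = 12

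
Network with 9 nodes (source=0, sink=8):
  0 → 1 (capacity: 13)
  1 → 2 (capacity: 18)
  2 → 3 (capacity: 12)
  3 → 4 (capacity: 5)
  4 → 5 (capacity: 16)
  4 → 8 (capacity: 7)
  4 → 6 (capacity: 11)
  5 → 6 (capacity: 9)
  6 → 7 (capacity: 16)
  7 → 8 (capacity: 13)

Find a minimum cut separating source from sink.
Min cut value = 5, edges: (3,4)

Min cut value: 5
Partition: S = [0, 1, 2, 3], T = [4, 5, 6, 7, 8]
Cut edges: (3,4)

By max-flow min-cut theorem, max flow = min cut = 5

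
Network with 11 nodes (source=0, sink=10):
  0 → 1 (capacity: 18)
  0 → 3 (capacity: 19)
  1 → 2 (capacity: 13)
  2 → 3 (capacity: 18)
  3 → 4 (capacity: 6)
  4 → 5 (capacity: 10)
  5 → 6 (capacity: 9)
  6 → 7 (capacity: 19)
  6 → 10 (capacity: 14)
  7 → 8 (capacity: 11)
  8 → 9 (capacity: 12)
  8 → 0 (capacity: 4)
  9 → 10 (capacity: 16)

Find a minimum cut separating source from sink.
Min cut value = 6, edges: (3,4)

Min cut value: 6
Partition: S = [0, 1, 2, 3], T = [4, 5, 6, 7, 8, 9, 10]
Cut edges: (3,4)

By max-flow min-cut theorem, max flow = min cut = 6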